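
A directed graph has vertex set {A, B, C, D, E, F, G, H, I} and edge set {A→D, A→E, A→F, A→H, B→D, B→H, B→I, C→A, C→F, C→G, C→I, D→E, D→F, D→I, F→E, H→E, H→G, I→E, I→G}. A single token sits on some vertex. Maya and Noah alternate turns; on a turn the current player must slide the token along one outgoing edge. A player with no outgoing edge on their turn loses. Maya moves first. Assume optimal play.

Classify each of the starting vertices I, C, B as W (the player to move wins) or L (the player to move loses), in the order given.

Label each position W (a win for the player to move) or L (a loss). A position with no legal move is L; any other position is W exactly when some move reaches an L, and L when every move reaches a W.
Every edge goes from a vertex to one that appears earlier in the order E, G, I, H, F, D, A, C, B, so processing vertices in that order labels each vertex after all of its successors.
E: no outgoing edge → L
G: no outgoing edge → L
I: W (go to G, an L position)
H: W (go to G, an L position)
F: W (go to E, an L position)
D: W (go to E, an L position)
A: W (go to E, an L position)
C: W (go to G, an L position)
B: L (options D(W), H(W), I(W) are all W)

I: W, C: W, B: L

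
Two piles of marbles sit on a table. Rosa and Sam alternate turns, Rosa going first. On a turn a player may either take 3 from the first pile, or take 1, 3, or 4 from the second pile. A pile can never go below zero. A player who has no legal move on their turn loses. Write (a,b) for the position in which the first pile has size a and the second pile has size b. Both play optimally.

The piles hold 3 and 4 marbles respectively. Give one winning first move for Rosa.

Move to (3,3).

Build the W/L table. Terminal = L. A non-terminal position is W if it has a move to some L; otherwise it is L.
No move ever increases a pile, so every position that can arise here has a ≤ 3 and b ≤ 4; it is enough to label the cells with 0 ≤ a ≤ 3 and 0 ≤ b ≤ 4.
Every move lowers a or b (never raises either), so fill the grid row by row in increasing a, and left to right within a row: each cell's successors are then already labelled.
      b=0  b=1  b=2  b=3  b=4
a=0:    L    W    L    W    W
a=1:    L    W    L    W    W
a=2:    L    W    L    W    W
a=3:    W    L    W    L    W
Cells with no legal move (terminal, hence L): (0,0), (1,0), (2,0).
The remaining L cells, each justified by listing all of its moves:
(0,2): only reaches (0,1)(W), which is W → L
(1,2): only reaches (1,1)(W), which is W → L
(2,2): only reaches (2,1)(W), which is W → L
(3,1): only reaches (0,1)(W), (3,0)(W), all W → L
(3,3): only reaches (0,3)(W), (3,2)(W), (3,0)(W), all W → L
Every other cell has at least one move into one of the L cells above, so it is W.
From (3,4), the L positions reachable in one move are: (3,3), (3,1). Any move reaching one of these is winning.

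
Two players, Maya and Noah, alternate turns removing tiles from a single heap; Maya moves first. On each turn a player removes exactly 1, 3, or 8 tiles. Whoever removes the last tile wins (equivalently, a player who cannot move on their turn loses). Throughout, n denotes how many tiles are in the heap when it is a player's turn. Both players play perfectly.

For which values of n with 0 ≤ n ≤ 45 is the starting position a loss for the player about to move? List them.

0, 2, 4, 6, 11, 13, 15, 17, 22, 24, 26, 28, 33, 35, 37, 39, 44

Build the W/L table. Terminal = L. A non-terminal position is W if it has a move to some L; otherwise it is L.
n=0: no move → L
n=1: W (go to 0, an L position)
n=2: L (sole option 1(W) is W)
n=3: W (go to 2, an L position)
n=4: L (options 3(W), 1(W) are all W)
n=5: W (go to 4, an L position)
n=6: L (options 5(W), 3(W) are all W)
n=7: W (go to 6, an L position)
n=8: W (go to 0, an L position)
n=9: W (go to 6, an L position)
n=10: W (go to 2, an L position)
n=11: L (options 10(W), 8(W), 3(W) are all W)
n=12: W (go to 11, an L position)
n=13: L (options 12(W), 10(W), 5(W) are all W)
n=14: W (go to 13, an L position)
n=15: L (options 14(W), 12(W), 7(W) are all W)
n=16: W (go to 15, an L position)
n=17: L (options 16(W), 14(W), 9(W) are all W)
n=18: W (go to 17, an L position)
n=19: W (go to 11, an L position)
n=20: W (go to 17, an L position)
n=21: W (go to 13, an L position)
n=22: L (options 21(W), 19(W), 14(W) are all W)
n=23: W (go to 22, an L position)
n=24: L (options 23(W), 21(W), 16(W) are all W)
n=25: W (go to 24, an L position)
n=26: L (options 25(W), 23(W), 18(W) are all W)
n=27: W (go to 26, an L position)
n=28: L (options 27(W), 25(W), 20(W) are all W)
n=29: W (go to 28, an L position)
n=30: W (go to 22, an L position)
n=31: W (go to 28, an L position)
n=32: W (go to 24, an L position)
n=33: L (options 32(W), 30(W), 25(W) are all W)
n=34: W (go to 33, an L position)
n=35: L (options 34(W), 32(W), 27(W) are all W)
n=36: W (go to 35, an L position)
n=37: L (options 36(W), 34(W), 29(W) are all W)
n=38: W (go to 37, an L position)
n=39: L (options 38(W), 36(W), 31(W) are all W)
n=40: W (go to 39, an L position)
n=41: W (go to 33, an L position)
n=42: W (go to 39, an L position)
n=43: W (go to 35, an L position)
n=44: L (options 43(W), 41(W), 36(W) are all W)
n=45: W (go to 44, an L position)
The losing starting values of n are exactly the entries labelled L in this table (17 of them).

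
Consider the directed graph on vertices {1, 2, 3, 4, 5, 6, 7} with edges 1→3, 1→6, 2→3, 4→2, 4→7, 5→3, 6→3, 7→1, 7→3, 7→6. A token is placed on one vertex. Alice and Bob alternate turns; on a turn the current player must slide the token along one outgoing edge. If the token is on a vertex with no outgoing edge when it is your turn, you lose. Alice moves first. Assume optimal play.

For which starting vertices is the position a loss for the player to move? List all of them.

Work bottom-up. With no move the player to move loses. Otherwise the position is W if at least one move leads to an L position for the opponent, and L if every move leads to a W.
Every edge goes from a vertex to one that appears earlier in the order 3, 2, 6, 1, 7, 5, 4, so processing vertices in that order labels each vertex after all of its successors.
3: no outgoing edge → L
2: can move to 3, which is L ⇒ W
6: can move to 3, which is L ⇒ W
1: can move to 3, which is L ⇒ W
7: can move to 3, which is L ⇒ W
5: can move to 3, which is L ⇒ W
4: moves to 7(W), 2(W); every one is W ⇒ L
Reading off the rows marked L gives the requested list; there are 2 such vertices.

3, 4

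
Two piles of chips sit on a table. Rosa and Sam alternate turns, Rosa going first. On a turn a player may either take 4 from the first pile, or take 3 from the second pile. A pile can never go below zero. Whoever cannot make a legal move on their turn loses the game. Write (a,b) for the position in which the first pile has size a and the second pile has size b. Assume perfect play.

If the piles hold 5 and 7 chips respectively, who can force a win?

Use the standard recursion: the mover loses at a terminal position; elsewhere, the mover wins exactly when some move hands the opponent an L position.
No move ever increases a pile, so every position that can arise here has a ≤ 5 and b ≤ 7; it is enough to label the cells with 0 ≤ a ≤ 5 and 0 ≤ b ≤ 7.
Every move lowers a or b (never raises either), so fill the grid row by row in increasing a, and left to right within a row: each cell's successors are then already labelled.
      b=0  b=1  b=2  b=3  b=4  b=5  b=6  b=7
a=0:    L    L    L    W    W    W    L    L
a=1:    L    L    L    W    W    W    L    L
a=2:    L    L    L    W    W    W    L    L
a=3:    L    L    L    W    W    W    L    L
a=4:    W    W    W    L    L    L    W    W
a=5:    W    W    W    L    L    L    W    W
Cells with no legal move (terminal, hence L): (0,0), (0,1), (0,2), (1,0), (1,1), (1,2), (2,0), (2,1), (2,2), (3,0), (3,1), (3,2).
The remaining L cells, each justified by listing all of its moves:
(0,6): the only move is to (0,3)(W), a W ⇒ L
(0,7): the only move is to (0,4)(W), a W ⇒ L
(1,6): the only move is to (1,3)(W), a W ⇒ L
(1,7): the only move is to (1,4)(W), a W ⇒ L
(2,6): the only move is to (2,3)(W), a W ⇒ L
(2,7): the only move is to (2,4)(W), a W ⇒ L
(3,6): the only move is to (3,3)(W), a W ⇒ L
(3,7): the only move is to (3,4)(W), a W ⇒ L
(4,3): moves to (0,3)(W), (4,0)(W); every one is W ⇒ L
(4,4): moves to (0,4)(W), (4,1)(W); every one is W ⇒ L
(4,5): moves to (0,5)(W), (4,2)(W); every one is W ⇒ L
(5,3): moves to (1,3)(W), (5,0)(W); every one is W ⇒ L
(5,4): moves to (1,4)(W), (5,1)(W); every one is W ⇒ L
(5,5): moves to (1,5)(W), (5,2)(W); every one is W ⇒ L
Every other cell has at least one move into one of the L cells above, so it is W.
From (5,7) Rosa can move to (1,7), reaching an L position.

Rosa wins.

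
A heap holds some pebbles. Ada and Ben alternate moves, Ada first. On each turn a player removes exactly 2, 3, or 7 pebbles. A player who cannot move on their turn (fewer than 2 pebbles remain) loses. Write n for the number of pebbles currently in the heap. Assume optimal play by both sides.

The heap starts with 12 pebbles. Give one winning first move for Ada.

Remove 2, leaving 10.

Build the W/L table. Terminal = L. A non-terminal position is W if it has a move to some L; otherwise it is L.
n=0: no move → L
n=1: no move → L
n=2: →0(L), so W
n=3: →1(L), so W
n=4: →1(L), so W
n=5: →3(W), 2(W) — all W, so L
n=6: →4(W), 3(W) — all W, so L
n=7: →5(L), so W
n=8: →6(L), so W
n=9: →6(L), so W
n=10: →8(W), 7(W), 3(W) — all W, so L
n=11: →9(W), 8(W), 4(W) — all W, so L
n=12: →10(L), so W
From 12, the L positions reachable in one move are: 10, 5. Any move reaching one of these is winning.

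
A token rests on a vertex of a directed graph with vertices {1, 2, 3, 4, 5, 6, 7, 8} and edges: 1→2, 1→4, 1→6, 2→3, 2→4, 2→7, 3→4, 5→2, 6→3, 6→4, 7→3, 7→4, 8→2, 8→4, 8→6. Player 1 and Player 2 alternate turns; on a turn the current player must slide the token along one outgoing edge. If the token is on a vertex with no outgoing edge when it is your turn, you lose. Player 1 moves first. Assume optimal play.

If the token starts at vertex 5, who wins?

Work bottom-up. With no move the player to move loses. Otherwise the position is W if at least one move leads to an L position for the opponent, and L if every move leads to a W.
Every edge goes from a vertex to one that appears earlier in the order 4, 3, 6, 7, 2, 8, 1, 5, so processing vertices in that order labels each vertex after all of its successors.
4: no outgoing edge → L
3: reaches L-position 4 → W
6: reaches L-position 4 → W
7: reaches L-position 4 → W
2: reaches L-position 4 → W
8: reaches L-position 4 → W
1: reaches L-position 4 → W
5: only reaches 2(W), which is W → L
Every move from 5 reaches a W position, so the mover loses.

Player 2 wins.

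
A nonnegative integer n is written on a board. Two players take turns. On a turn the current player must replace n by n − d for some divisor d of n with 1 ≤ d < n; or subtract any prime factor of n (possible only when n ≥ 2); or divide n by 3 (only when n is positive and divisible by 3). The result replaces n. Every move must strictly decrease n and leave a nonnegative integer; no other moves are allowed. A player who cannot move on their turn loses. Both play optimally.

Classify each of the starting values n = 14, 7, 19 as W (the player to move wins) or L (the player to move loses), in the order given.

Build the W/L table. Terminal = L. A non-terminal position is W if it has a move to some L; otherwise it is L.
n=0: no move → L
n=1: no move → L
n=2: reaches L-position 0 → W
n=3: reaches L-position 0 → W
n=4: only reaches 2(W), 3(W), all W → L
n=5: reaches L-position 0 → W
n=6: reaches L-position 4 → W
n=7: reaches L-position 0 → W
n=8: reaches L-position 4 → W
n=9: only reaches 3(W), 6(W), 8(W), all W → L
n=10: reaches L-position 9 → W
n=11: reaches L-position 0 → W
n=12: reaches L-position 4 → W
n=13: reaches L-position 0 → W
n=14: only reaches 7(W), 12(W), 13(W), all W → L
n=15: reaches L-position 14 → W
n=16: reaches L-position 14 → W
n=17: reaches L-position 0 → W
n=18: reaches L-position 9 → W
n=19: reaches L-position 0 → W

14: L, 7: W, 19: W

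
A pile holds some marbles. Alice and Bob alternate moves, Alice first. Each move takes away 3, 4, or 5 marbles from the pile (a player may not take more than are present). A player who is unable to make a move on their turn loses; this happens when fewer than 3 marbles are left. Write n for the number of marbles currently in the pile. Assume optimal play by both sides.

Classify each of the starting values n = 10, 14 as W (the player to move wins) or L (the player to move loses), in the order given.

Use the standard recursion: the mover loses at a terminal position; elsewhere, the mover wins exactly when some move hands the opponent an L position.
n=0: no move → L
n=1: no move → L
n=2: no move → L
n=3: can move to 0, which is L ⇒ W
n=4: can move to 1, which is L ⇒ W
n=5: can move to 2, which is L ⇒ W
n=6: can move to 2, which is L ⇒ W
n=7: can move to 2, which is L ⇒ W
n=8: moves to 5(W), 4(W), 3(W); every one is W ⇒ L
n=9: moves to 6(W), 5(W), 4(W); every one is W ⇒ L
n=10: moves to 7(W), 6(W), 5(W); every one is W ⇒ L
n=11: can move to 8, which is L ⇒ W
n=12: can move to 9, which is L ⇒ W
n=13: can move to 10, which is L ⇒ W
n=14: can move to 10, which is L ⇒ W

10: L, 14: W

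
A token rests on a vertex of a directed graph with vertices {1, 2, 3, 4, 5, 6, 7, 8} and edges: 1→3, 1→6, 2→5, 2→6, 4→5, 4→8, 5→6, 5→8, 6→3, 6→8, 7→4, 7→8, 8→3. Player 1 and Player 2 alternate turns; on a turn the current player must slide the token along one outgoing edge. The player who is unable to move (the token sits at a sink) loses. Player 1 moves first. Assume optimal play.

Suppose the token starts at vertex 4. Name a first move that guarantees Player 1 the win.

Move to 5.

Classify positions by backward induction: terminal positions (no move available) are L. From any other position, the mover wins iff some move reaches an L.
Every edge goes from a vertex to one that appears earlier in the order 3, 8, 6, 5, 2, 1, 4, 7, so processing vertices in that order labels each vertex after all of its successors.
3: no outgoing edge → L
8: can move to 3, which is L ⇒ W
6: can move to 3, which is L ⇒ W
5: moves to 6(W), 8(W); every one is W ⇒ L
2: can move to 5, which is L ⇒ W
1: can move to 3, which is L ⇒ W
4: can move to 5, which is L ⇒ W
7: moves to 4(W), 8(W); every one is W ⇒ L
From 4, the L positions reachable in one move are: 5.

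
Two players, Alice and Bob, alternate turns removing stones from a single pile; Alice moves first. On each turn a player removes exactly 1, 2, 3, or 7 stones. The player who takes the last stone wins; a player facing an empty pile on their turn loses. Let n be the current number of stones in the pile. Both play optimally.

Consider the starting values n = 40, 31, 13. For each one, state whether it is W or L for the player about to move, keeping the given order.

Compute win/loss labels from the base case upward. A position with no move is L. Any other position is W if it can reach an L in one move, else L.
n=0: no move → L
n=1: reaches L-position 0 → W
n=2: reaches L-position 0 → W
n=3: reaches L-position 0 → W
n=4: only reaches 3(W), 2(W), 1(W), all W → L
n=5: reaches L-position 4 → W
n=6: reaches L-position 4 → W
n=7: reaches L-position 4 → W
n=8: only reaches 7(W), 6(W), 5(W), 1(W), all W → L
n=9: reaches L-position 8 → W
n=10: reaches L-position 8 → W
n=11: reaches L-position 8 → W
n=12: only reaches 11(W), 10(W), 9(W), 5(W), all W → L
n=13: reaches L-position 12 → W
n=14: reaches L-position 12 → W
n=15: reaches L-position 12 → W
n=16: only reaches 15(W), 14(W), 13(W), 9(W), all W → L
n=17: reaches L-position 16 → W
n=18: reaches L-position 16 → W
n=19: reaches L-position 16 → W
n=20: only reaches 19(W), 18(W), 17(W), 13(W), all W → L
n=21: reaches L-position 20 → W
n=22: reaches L-position 20 → W
n=23: reaches L-position 20 → W
n=24: only reaches 23(W), 22(W), 21(W), 17(W), all W → L
n=25: reaches L-position 24 → W
n=26: reaches L-position 24 → W
n=27: reaches L-position 24 → W
n=28: only reaches 27(W), 26(W), 25(W), 21(W), all W → L
n=29: reaches L-position 28 → W
n=30: reaches L-position 28 → W
n=31: reaches L-position 28 → W
n=32: only reaches 31(W), 30(W), 29(W), 25(W), all W → L
n=33: reaches L-position 32 → W
n=34: reaches L-position 32 → W
n=35: reaches L-position 32 → W
n=36: only reaches 35(W), 34(W), 33(W), 29(W), all W → L
n=37: reaches L-position 36 → W
n=38: reaches L-position 36 → W
n=39: reaches L-position 36 → W
n=40: only reaches 39(W), 38(W), 37(W), 33(W), all W → L

40: L, 31: W, 13: W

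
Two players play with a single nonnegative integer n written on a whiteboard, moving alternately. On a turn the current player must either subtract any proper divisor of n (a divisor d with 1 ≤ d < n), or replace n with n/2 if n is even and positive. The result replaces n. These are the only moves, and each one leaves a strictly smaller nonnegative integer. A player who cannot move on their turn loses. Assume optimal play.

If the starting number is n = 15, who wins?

Build the W/L table. Terminal = L. A non-terminal position is W if it has a move to some L; otherwise it is L.
n=0: no move → L
n=1: no move → L
n=2: reaches L-position 1 → W
n=3: only reaches 2(W), which is W → L
n=4: reaches L-position 3 → W
n=5: only reaches 4(W), which is W → L
n=6: reaches L-position 3 → W
n=7: only reaches 6(W), which is W → L
n=8: reaches L-position 7 → W
n=9: only reaches 6(W), 8(W), all W → L
n=10: reaches L-position 5 → W
n=11: only reaches 10(W), which is W → L
n=12: reaches L-position 9 → W
n=13: only reaches 12(W), which is W → L
n=14: reaches L-position 7 → W
n=15: only reaches 10(W), 12(W), 14(W), all W → L
The starting position 15 is L: whatever the player to move does, the opponent receives a W position.

The second player wins.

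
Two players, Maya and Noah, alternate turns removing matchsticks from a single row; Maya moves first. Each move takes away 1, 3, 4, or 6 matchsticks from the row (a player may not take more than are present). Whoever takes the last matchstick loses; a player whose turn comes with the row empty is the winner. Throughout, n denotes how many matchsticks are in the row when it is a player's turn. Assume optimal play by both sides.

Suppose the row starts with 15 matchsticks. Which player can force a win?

Noah wins.

Use the standard recursion: the mover wins at a terminal position; elsewhere, the mover wins exactly when some move hands the opponent an L position.
n=0: no move; the opponent has just taken the last matchstick and therefore loses → W
n=1: →0(W) only, which is W, so L
n=2: →1(L), so W
n=3: →2(W), 0(W) — all W, so L
n=4: →3(L), so W
n=5: →1(L), so W
n=6: →3(L), so W
n=7: →3(L), so W
n=8: →7(W), 5(W), 4(W), 2(W) — all W, so L
n=9: →8(L), so W
n=10: →9(W), 7(W), 6(W), 4(W) — all W, so L
n=11: →10(L), so W
n=12: →8(L), so W
n=13: →10(L), so W
n=14: →10(L), so W
n=15: →14(W), 12(W), 11(W), 9(W) — all W, so L
The starting position 15 is L: whatever Maya does, the opponent receives a W position.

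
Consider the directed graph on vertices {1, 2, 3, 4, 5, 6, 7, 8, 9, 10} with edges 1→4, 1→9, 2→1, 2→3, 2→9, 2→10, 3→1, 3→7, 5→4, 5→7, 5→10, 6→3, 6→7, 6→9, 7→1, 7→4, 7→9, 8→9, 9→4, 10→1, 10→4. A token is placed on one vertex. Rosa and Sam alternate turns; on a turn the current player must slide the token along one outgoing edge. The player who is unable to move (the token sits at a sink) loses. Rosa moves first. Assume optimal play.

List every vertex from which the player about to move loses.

3, 4, 8

Work bottom-up. With no move the player to move loses. Otherwise the position is W if at least one move leads to an L position for the opponent, and L if every move leads to a W.
Every edge goes from a vertex to one that appears earlier in the order 4, 9, 1, 7, 3, 10, 2, 5, 8, 6, so processing vertices in that order labels each vertex after all of its successors.
4: no outgoing edge → L
9: can move to 4, which is L ⇒ W
1: can move to 4, which is L ⇒ W
7: can move to 4, which is L ⇒ W
3: moves to 7(W), 1(W); every one is W ⇒ L
10: can move to 4, which is L ⇒ W
2: can move to 3, which is L ⇒ W
5: can move to 4, which is L ⇒ W
8: the only move is to 9(W), a W ⇒ L
6: can move to 3, which is L ⇒ W
The losing starting vertices are exactly the entries labelled L in this table (3 of them).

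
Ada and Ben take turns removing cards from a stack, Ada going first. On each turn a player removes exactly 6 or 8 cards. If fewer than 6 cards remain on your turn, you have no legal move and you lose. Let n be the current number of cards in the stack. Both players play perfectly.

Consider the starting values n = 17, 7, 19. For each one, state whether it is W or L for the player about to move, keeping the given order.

17: L, 7: W, 19: L

Build the W/L table. Terminal = L. A non-terminal position is W if it has a move to some L; otherwise it is L.
n=0: no move → L
n=1: no move → L
n=2: no move → L
n=3: no move → L
n=4: no move → L
n=5: no move → L
n=6: reaches L-position 0 → W
n=7: reaches L-position 1 → W
n=8: reaches L-position 2 → W
n=9: reaches L-position 3 → W
n=10: reaches L-position 4 → W
n=11: reaches L-position 5 → W
n=12: reaches L-position 4 → W
n=13: reaches L-position 5 → W
n=14: only reaches 8(W), 6(W), all W → L
n=15: only reaches 9(W), 7(W), all W → L
n=16: only reaches 10(W), 8(W), all W → L
n=17: only reaches 11(W), 9(W), all W → L
n=18: only reaches 12(W), 10(W), all W → L
n=19: only reaches 13(W), 11(W), all W → L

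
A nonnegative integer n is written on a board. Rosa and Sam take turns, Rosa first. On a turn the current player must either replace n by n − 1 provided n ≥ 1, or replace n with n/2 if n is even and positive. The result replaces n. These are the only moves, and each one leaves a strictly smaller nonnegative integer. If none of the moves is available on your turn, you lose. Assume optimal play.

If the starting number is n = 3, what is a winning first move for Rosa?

Build the W/L table. Terminal = L. A non-terminal position is W if it has a move to some L; otherwise it is L.
n=0: no move → L
n=1: reaches L-position 0 → W
n=2: only reaches 1(W), which is W → L
n=3: reaches L-position 2 → W
From 3, the L positions reachable in one move are: 2.

Move to 2.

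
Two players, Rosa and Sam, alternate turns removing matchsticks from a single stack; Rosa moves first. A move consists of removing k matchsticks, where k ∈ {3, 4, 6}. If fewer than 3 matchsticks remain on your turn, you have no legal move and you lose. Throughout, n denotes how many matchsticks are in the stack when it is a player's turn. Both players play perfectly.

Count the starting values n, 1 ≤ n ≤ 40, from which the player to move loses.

Compute win/loss labels from the base case upward. A position with no move is L. Any other position is W if it can reach an L in one move, else L.
n=0: no move → L
n=1: no move → L
n=2: no move → L
n=3: reaches L-position 0 → W
n=4: reaches L-position 1 → W
n=5: reaches L-position 2 → W
n=6: reaches L-position 2 → W
n=7: reaches L-position 1 → W
n=8: reaches L-position 2 → W
n=9: only reaches 6(W), 5(W), 3(W), all W → L
n=10: only reaches 7(W), 6(W), 4(W), all W → L
n=11: only reaches 8(W), 7(W), 5(W), all W → L
n=12: reaches L-position 9 → W
n=13: reaches L-position 10 → W
n=14: reaches L-position 11 → W
n=15: reaches L-position 11 → W
n=16: reaches L-position 10 → W
n=17: reaches L-position 11 → W
n=18: only reaches 15(W), 14(W), 12(W), all W → L
n=19: only reaches 16(W), 15(W), 13(W), all W → L
n=20: only reaches 17(W), 16(W), 14(W), all W → L
n=21: reaches L-position 18 → W
n=22: reaches L-position 19 → W
n=23: reaches L-position 20 → W
n=24: reaches L-position 20 → W
n=25: reaches L-position 19 → W
n=26: reaches L-position 20 → W
n=27: only reaches 24(W), 23(W), 21(W), all W → L
n=28: only reaches 25(W), 24(W), 22(W), all W → L
n=29: only reaches 26(W), 25(W), 23(W), all W → L
n=30: reaches L-position 27 → W
n=31: reaches L-position 28 → W
n=32: reaches L-position 29 → W
n=33: reaches L-position 29 → W
n=34: reaches L-position 28 → W
n=35: reaches L-position 29 → W
n=36: only reaches 33(W), 32(W), 30(W), all W → L
n=37: only reaches 34(W), 33(W), 31(W), all W → L
n=38: only reaches 35(W), 34(W), 32(W), all W → L
n=39: reaches L-position 36 → W
n=40: reaches L-position 37 → W
L entries with 1 ≤ n ≤ 40 (n=0 is outside the asked range and is not counted): n = 1, 2, 9, 10, 11, 18, 19, 20, 27, 28, 29, 36, 37, 38; that makes 14.

14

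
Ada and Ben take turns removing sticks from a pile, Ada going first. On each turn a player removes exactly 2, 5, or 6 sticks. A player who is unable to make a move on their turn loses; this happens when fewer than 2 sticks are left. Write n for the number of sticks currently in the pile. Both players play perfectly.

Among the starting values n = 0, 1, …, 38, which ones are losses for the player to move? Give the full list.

0, 1, 4, 8, 11, 12, 15, 19, 22, 23, 26, 30, 33, 34, 37

Use the standard recursion: the mover loses at a terminal position; elsewhere, the mover wins exactly when some move hands the opponent an L position.
n=0: no move → L
n=1: no move → L
n=2: reaches L-position 0 → W
n=3: reaches L-position 1 → W
n=4: only reaches 2(W), which is W → L
n=5: reaches L-position 0 → W
n=6: reaches L-position 4 → W
n=7: reaches L-position 1 → W
n=8: only reaches 6(W), 3(W), 2(W), all W → L
n=9: reaches L-position 4 → W
n=10: reaches L-position 8 → W
n=11: only reaches 9(W), 6(W), 5(W), all W → L
n=12: only reaches 10(W), 7(W), 6(W), all W → L
n=13: reaches L-position 11 → W
n=14: reaches L-position 12 → W
n=15: only reaches 13(W), 10(W), 9(W), all W → L
n=16: reaches L-position 11 → W
n=17: reaches L-position 15 → W
n=18: reaches L-position 12 → W
n=19: only reaches 17(W), 14(W), 13(W), all W → L
n=20: reaches L-position 15 → W
n=21: reaches L-position 19 → W
n=22: only reaches 20(W), 17(W), 16(W), all W → L
n=23: only reaches 21(W), 18(W), 17(W), all W → L
n=24: reaches L-position 22 → W
n=25: reaches L-position 23 → W
n=26: only reaches 24(W), 21(W), 20(W), all W → L
n=27: reaches L-position 22 → W
n=28: reaches L-position 26 → W
n=29: reaches L-position 23 → W
n=30: only reaches 28(W), 25(W), 24(W), all W → L
n=31: reaches L-position 26 → W
n=32: reaches L-position 30 → W
n=33: only reaches 31(W), 28(W), 27(W), all W → L
n=34: only reaches 32(W), 29(W), 28(W), all W → L
n=35: reaches L-position 33 → W
n=36: reaches L-position 34 → W
n=37: only reaches 35(W), 32(W), 31(W), all W → L
n=38: reaches L-position 33 → W
Reading off the rows marked L gives the requested list; there are 15 such values of n.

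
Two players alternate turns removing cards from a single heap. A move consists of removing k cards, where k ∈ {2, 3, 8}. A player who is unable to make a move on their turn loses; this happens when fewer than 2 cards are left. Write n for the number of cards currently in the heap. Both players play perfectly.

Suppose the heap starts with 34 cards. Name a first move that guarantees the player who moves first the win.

Remove 3, leaving 31.

Work bottom-up. With no move the player to move loses. Otherwise the position is W if at least one move leads to an L position for the opponent, and L if every move leads to a W.
n=0: no move → L
n=1: no move → L
n=2: reaches L-position 0 → W
n=3: reaches L-position 1 → W
n=4: reaches L-position 1 → W
n=5: only reaches 3(W), 2(W), all W → L
n=6: only reaches 4(W), 3(W), all W → L
n=7: reaches L-position 5 → W
n=8: reaches L-position 6 → W
n=9: reaches L-position 6 → W
n=10: only reaches 8(W), 7(W), 2(W), all W → L
n=11: only reaches 9(W), 8(W), 3(W), all W → L
n=12: reaches L-position 10 → W
n=13: reaches L-position 11 → W
n=14: reaches L-position 11 → W
n=15: only reaches 13(W), 12(W), 7(W), all W → L
n=16: only reaches 14(W), 13(W), 8(W), all W → L
n=17: reaches L-position 15 → W
n=18: reaches L-position 16 → W
n=19: reaches L-position 16 → W
n=20: only reaches 18(W), 17(W), 12(W), all W → L
n=21: only reaches 19(W), 18(W), 13(W), all W → L
n=22: reaches L-position 20 → W
n=23: reaches L-position 21 → W
n=24: reaches L-position 21 → W
n=25: only reaches 23(W), 22(W), 17(W), all W → L
n=26: only reaches 24(W), 23(W), 18(W), all W → L
n=27: reaches L-position 25 → W
n=28: reaches L-position 26 → W
n=29: reaches L-position 26 → W
n=30: only reaches 28(W), 27(W), 22(W), all W → L
n=31: only reaches 29(W), 28(W), 23(W), all W → L
n=32: reaches L-position 30 → W
n=33: reaches L-position 31 → W
n=34: reaches L-position 31 → W
From 34, the L positions reachable in one move are: 31, 26. Any move reaching one of these is winning.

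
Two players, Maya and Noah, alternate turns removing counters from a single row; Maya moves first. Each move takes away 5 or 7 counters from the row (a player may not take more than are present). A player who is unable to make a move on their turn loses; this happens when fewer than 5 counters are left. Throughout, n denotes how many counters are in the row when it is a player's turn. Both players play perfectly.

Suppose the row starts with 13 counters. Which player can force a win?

Noah wins.

Positions with no move are L. A position that does have a move is losing for the player to move precisely when every available move leads to a winning position for the opponent. Fill in the labels:
n=0: no move → L
n=1: no move → L
n=2: no move → L
n=3: no move → L
n=4: no move → L
n=5: can move to 0, which is L ⇒ W
n=6: can move to 1, which is L ⇒ W
n=7: can move to 2, which is L ⇒ W
n=8: can move to 3, which is L ⇒ W
n=9: can move to 4, which is L ⇒ W
n=10: can move to 3, which is L ⇒ W
n=11: can move to 4, which is L ⇒ W
n=12: moves to 7(W), 5(W); every one is W ⇒ L
n=13: moves to 8(W), 6(W); every one is W ⇒ L
The starting position 13 is L: whatever Maya does, the opponent receives a W position.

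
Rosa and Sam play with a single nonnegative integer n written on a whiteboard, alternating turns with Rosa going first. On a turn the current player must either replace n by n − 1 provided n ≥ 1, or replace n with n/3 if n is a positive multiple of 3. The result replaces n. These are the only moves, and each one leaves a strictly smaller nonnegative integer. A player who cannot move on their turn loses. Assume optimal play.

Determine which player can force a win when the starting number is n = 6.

Work bottom-up. With no move the player to move loses. Otherwise the position is W if at least one move leads to an L position for the opponent, and L if every move leads to a W.
n=0: no move → L
n=1: can move to 0, which is L ⇒ W
n=2: the only move is to 1(W), a W ⇒ L
n=3: can move to 2, which is L ⇒ W
n=4: the only move is to 3(W), a W ⇒ L
n=5: can move to 4, which is L ⇒ W
n=6: can move to 2, which is L ⇒ W
The starting position 6 is W: Rosa should move to 2, handing over an L position.

Rosa wins.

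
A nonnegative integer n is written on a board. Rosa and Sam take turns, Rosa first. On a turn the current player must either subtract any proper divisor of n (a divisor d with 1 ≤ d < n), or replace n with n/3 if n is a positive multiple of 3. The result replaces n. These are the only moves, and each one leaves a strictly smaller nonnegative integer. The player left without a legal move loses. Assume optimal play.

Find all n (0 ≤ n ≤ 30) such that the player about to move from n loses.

0, 1, 4, 7, 9, 11, 13, 15, 17, 19, 23, 25, 28

Work bottom-up. With no move the player to move loses. Otherwise the position is W if at least one move leads to an L position for the opponent, and L if every move leads to a W.
n=0: no move → L
n=1: no move → L
n=2: →1(L), so W
n=3: →1(L), so W
n=4: →2(W), 3(W) — all W, so L
n=5: →4(L), so W
n=6: →4(L), so W
n=7: →6(W) only, which is W, so L
n=8: →4(L), so W
n=9: →3(W), 6(W), 8(W) — all W, so L
n=10: →9(L), so W
n=11: →10(W) only, which is W, so L
n=12: →4(L), so W
n=13: →12(W) only, which is W, so L
n=14: →7(L), so W
n=15: →5(W), 10(W), 12(W), 14(W) — all W, so L
n=16: →15(L), so W
n=17: →16(W) only, which is W, so L
n=18: →9(L), so W
n=19: →18(W) only, which is W, so L
n=20: →15(L), so W
n=21: →7(L), so W
n=22: →11(L), so W
n=23: →22(W) only, which is W, so L
n=24: →23(L), so W
n=25: →20(W), 24(W) — all W, so L
n=26: →13(L), so W
n=27: →9(L), so W
n=28: →14(W), 21(W), 24(W), 26(W), 27(W) — all W, so L
n=29: →28(L), so W
n=30: →15(L), so W
Reading off the rows marked L gives the requested list; there are 13 such values of n.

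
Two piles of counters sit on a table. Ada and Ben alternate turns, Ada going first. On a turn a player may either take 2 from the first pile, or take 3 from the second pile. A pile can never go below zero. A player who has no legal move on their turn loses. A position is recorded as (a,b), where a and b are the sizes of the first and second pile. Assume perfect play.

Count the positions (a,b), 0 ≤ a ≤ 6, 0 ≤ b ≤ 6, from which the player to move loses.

Build the W/L table. Terminal = L. A non-terminal position is W if it has a move to some L; otherwise it is L.
Every move lowers a or b (never raises either), so fill the grid row by row in increasing a, and left to right within a row: each cell's successors are then already labelled.
      b=0  b=1  b=2  b=3  b=4  b=5  b=6
a=0:    L    L    L    W    W    W    L
a=1:    L    L    L    W    W    W    L
a=2:    W    W    W    L    L    L    W
a=3:    W    W    W    L    L    L    W
a=4:    L    L    L    W    W    W    L
a=5:    L    L    L    W    W    W    L
a=6:    W    W    W    L    L    L    W
Cells with no legal move (terminal, hence L): (0,0), (0,1), (0,2), (1,0), (1,1), (1,2).
The remaining L cells, each justified by listing all of its moves:
(0,6): only reaches (0,3)(W), which is W → L
(1,6): only reaches (1,3)(W), which is W → L
(2,3): only reaches (0,3)(W), (2,0)(W), all W → L
(2,4): only reaches (0,4)(W), (2,1)(W), all W → L
(2,5): only reaches (0,5)(W), (2,2)(W), all W → L
(3,3): only reaches (1,3)(W), (3,0)(W), all W → L
(3,4): only reaches (1,4)(W), (3,1)(W), all W → L
(3,5): only reaches (1,5)(W), (3,2)(W), all W → L
(4,0): only reaches (2,0)(W), which is W → L
(4,1): only reaches (2,1)(W), which is W → L
(4,2): only reaches (2,2)(W), which is W → L
(4,6): only reaches (2,6)(W), (4,3)(W), all W → L
(5,0): only reaches (3,0)(W), which is W → L
(5,1): only reaches (3,1)(W), which is W → L
(5,2): only reaches (3,2)(W), which is W → L
(5,6): only reaches (3,6)(W), (5,3)(W), all W → L
(6,3): only reaches (4,3)(W), (6,0)(W), all W → L
(6,4): only reaches (4,4)(W), (6,1)(W), all W → L
(6,5): only reaches (4,5)(W), (6,2)(W), all W → L
Every other cell has at least one move into one of the L cells above, so it is W.
L cells per row: a=0: 4, a=1: 4, a=2: 3, a=3: 3, a=4: 4, a=5: 4, a=6: 3; total 25.

25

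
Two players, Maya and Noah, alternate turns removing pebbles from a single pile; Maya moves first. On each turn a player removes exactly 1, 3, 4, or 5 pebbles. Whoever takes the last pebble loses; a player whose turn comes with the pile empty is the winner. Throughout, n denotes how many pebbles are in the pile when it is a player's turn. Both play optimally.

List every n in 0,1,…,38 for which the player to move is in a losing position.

Compute win/loss labels from the base case upward. A position with no move is W. Any other position is W if it can reach an L in one move, else L.
n=0: no move; the opponent has just taken the last pebble and therefore loses → W
n=1: L (sole option 0(W) is W)
n=2: W (go to 1, an L position)
n=3: L (options 2(W), 0(W) are all W)
n=4: W (go to 3, an L position)
n=5: W (go to 1, an L position)
n=6: W (go to 3, an L position)
n=7: W (go to 3, an L position)
n=8: W (go to 3, an L position)
n=9: L (options 8(W), 6(W), 5(W), 4(W) are all W)
n=10: W (go to 9, an L position)
n=11: L (options 10(W), 8(W), 7(W), 6(W) are all W)
n=12: W (go to 11, an L position)
n=13: W (go to 9, an L position)
n=14: W (go to 11, an L position)
n=15: W (go to 11, an L position)
n=16: W (go to 11, an L position)
n=17: L (options 16(W), 14(W), 13(W), 12(W) are all W)
n=18: W (go to 17, an L position)
n=19: L (options 18(W), 16(W), 15(W), 14(W) are all W)
n=20: W (go to 19, an L position)
n=21: W (go to 17, an L position)
n=22: W (go to 19, an L position)
n=23: W (go to 19, an L position)
n=24: W (go to 19, an L position)
n=25: L (options 24(W), 22(W), 21(W), 20(W) are all W)
n=26: W (go to 25, an L position)
n=27: L (options 26(W), 24(W), 23(W), 22(W) are all W)
n=28: W (go to 27, an L position)
n=29: W (go to 25, an L position)
n=30: W (go to 27, an L position)
n=31: W (go to 27, an L position)
n=32: W (go to 27, an L position)
n=33: L (options 32(W), 30(W), 29(W), 28(W) are all W)
n=34: W (go to 33, an L position)
n=35: L (options 34(W), 32(W), 31(W), 30(W) are all W)
n=36: W (go to 35, an L position)
n=37: W (go to 33, an L position)
n=38: W (go to 35, an L position)
Reading off the rows marked L gives the requested list; there are 10 such values of n.

1, 3, 9, 11, 17, 19, 25, 27, 33, 35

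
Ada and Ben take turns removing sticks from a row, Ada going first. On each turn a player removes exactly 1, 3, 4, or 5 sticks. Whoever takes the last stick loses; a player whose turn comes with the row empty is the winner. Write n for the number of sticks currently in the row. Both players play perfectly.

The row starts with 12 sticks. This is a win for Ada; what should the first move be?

Remove 1, leaving 11.

Build the W/L table. Terminal = W. A non-terminal position is W if it has a move to some L; otherwise it is L.
n=0: no move; the opponent has just taken the last stick and therefore loses → W
n=1: L (sole option 0(W) is W)
n=2: W (go to 1, an L position)
n=3: L (options 2(W), 0(W) are all W)
n=4: W (go to 3, an L position)
n=5: W (go to 1, an L position)
n=6: W (go to 3, an L position)
n=7: W (go to 3, an L position)
n=8: W (go to 3, an L position)
n=9: L (options 8(W), 6(W), 5(W), 4(W) are all W)
n=10: W (go to 9, an L position)
n=11: L (options 10(W), 8(W), 7(W), 6(W) are all W)
n=12: W (go to 11, an L position)
From 12, the L positions reachable in one move are: 11, 9. Any move reaching one of these is winning.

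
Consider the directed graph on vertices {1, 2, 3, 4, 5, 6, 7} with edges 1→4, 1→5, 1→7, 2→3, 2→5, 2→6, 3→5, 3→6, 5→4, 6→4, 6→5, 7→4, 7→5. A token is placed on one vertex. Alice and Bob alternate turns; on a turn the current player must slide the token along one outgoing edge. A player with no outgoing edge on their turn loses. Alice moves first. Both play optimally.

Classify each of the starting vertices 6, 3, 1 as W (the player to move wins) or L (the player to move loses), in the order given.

6: W, 3: L, 1: W

Compute win/loss labels from the base case upward. A position with no move is L. Any other position is W if it can reach an L in one move, else L.
Every edge goes from a vertex to one that appears earlier in the order 4, 5, 7, 6, 1, 3, 2, so processing vertices in that order labels each vertex after all of its successors.
4: no outgoing edge → L
5: can move to 4, which is L ⇒ W
7: can move to 4, which is L ⇒ W
6: can move to 4, which is L ⇒ W
1: can move to 4, which is L ⇒ W
3: moves to 6(W), 5(W); every one is W ⇒ L
2: can move to 3, which is L ⇒ W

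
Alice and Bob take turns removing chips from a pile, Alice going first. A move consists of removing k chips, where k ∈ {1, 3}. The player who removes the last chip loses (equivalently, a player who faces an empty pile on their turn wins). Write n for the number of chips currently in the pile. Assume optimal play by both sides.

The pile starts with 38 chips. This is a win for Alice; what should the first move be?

Classify positions by backward induction: terminal positions (no move available) are W. From any other position, the mover wins iff some move reaches an L.
n=0: no move; the opponent has just taken the last chip and therefore loses → W
n=1: the only move is to 0(W), a W ⇒ L
n=2: can move to 1, which is L ⇒ W
n=3: moves to 2(W), 0(W); every one is W ⇒ L
n=4: can move to 3, which is L ⇒ W
n=5: moves to 4(W), 2(W); every one is W ⇒ L
n=6: can move to 5, which is L ⇒ W
n=7: moves to 6(W), 4(W); every one is W ⇒ L
n=8: can move to 7, which is L ⇒ W
n=9: moves to 8(W), 6(W); every one is W ⇒ L
n=10: can move to 9, which is L ⇒ W
n=11: moves to 10(W), 8(W); every one is W ⇒ L
n=12: can move to 11, which is L ⇒ W
n=13: moves to 12(W), 10(W); every one is W ⇒ L
n=14: can move to 13, which is L ⇒ W
n=15: moves to 14(W), 12(W); every one is W ⇒ L
n=16: can move to 15, which is L ⇒ W
n=17: moves to 16(W), 14(W); every one is W ⇒ L
n=18: can move to 17, which is L ⇒ W
n=19: moves to 18(W), 16(W); every one is W ⇒ L
n=20: can move to 19, which is L ⇒ W
n=21: moves to 20(W), 18(W); every one is W ⇒ L
n=22: can move to 21, which is L ⇒ W
n=23: moves to 22(W), 20(W); every one is W ⇒ L
n=24: can move to 23, which is L ⇒ W
n=25: moves to 24(W), 22(W); every one is W ⇒ L
n=26: can move to 25, which is L ⇒ W
n=27: moves to 26(W), 24(W); every one is W ⇒ L
n=28: can move to 27, which is L ⇒ W
n=29: moves to 28(W), 26(W); every one is W ⇒ L
n=30: can move to 29, which is L ⇒ W
n=31: moves to 30(W), 28(W); every one is W ⇒ L
n=32: can move to 31, which is L ⇒ W
n=33: moves to 32(W), 30(W); every one is W ⇒ L
n=34: can move to 33, which is L ⇒ W
n=35: moves to 34(W), 32(W); every one is W ⇒ L
n=36: can move to 35, which is L ⇒ W
n=37: moves to 36(W), 34(W); every one is W ⇒ L
n=38: can move to 37, which is L ⇒ W
From 38, the L positions reachable in one move are: 37, 35. Any move reaching one of these is winning.

Remove 1, leaving 37.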